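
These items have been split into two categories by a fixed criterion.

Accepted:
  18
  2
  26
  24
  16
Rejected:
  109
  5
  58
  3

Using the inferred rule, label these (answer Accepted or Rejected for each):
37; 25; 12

Rejected, Rejected, Accepted

The rule appears to be: even AND at most 26.
37: 37 is odd, 37 > 26, does not satisfy this → Rejected. 25: 25 is odd, 25 ≤ 26, does not satisfy this → Rejected. 12: 12 is even, 12 ≤ 26, passes → Accepted.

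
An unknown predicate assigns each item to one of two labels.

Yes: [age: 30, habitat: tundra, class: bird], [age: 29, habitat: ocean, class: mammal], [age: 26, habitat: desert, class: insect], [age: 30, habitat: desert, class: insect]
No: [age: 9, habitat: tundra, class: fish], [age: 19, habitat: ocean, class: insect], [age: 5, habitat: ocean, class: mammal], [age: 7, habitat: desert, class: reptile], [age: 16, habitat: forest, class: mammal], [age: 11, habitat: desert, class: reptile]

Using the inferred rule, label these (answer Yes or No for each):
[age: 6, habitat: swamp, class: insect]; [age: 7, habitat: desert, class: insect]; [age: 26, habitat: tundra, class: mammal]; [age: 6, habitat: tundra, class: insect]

No, No, Yes, No

The pattern is that an item is 'Yes' exactly when: age ≥ 26.
[age: 6, habitat: swamp, class: insect]: age = 6 — fails the rule, so No.
[age: 7, habitat: desert, class: insect]: age = 7 — fails the rule, so No.
[age: 26, habitat: tundra, class: mammal]: age = 26 — qualifies, so Yes.
[age: 6, habitat: tundra, class: insect]: age = 6 — fails the rule, so No.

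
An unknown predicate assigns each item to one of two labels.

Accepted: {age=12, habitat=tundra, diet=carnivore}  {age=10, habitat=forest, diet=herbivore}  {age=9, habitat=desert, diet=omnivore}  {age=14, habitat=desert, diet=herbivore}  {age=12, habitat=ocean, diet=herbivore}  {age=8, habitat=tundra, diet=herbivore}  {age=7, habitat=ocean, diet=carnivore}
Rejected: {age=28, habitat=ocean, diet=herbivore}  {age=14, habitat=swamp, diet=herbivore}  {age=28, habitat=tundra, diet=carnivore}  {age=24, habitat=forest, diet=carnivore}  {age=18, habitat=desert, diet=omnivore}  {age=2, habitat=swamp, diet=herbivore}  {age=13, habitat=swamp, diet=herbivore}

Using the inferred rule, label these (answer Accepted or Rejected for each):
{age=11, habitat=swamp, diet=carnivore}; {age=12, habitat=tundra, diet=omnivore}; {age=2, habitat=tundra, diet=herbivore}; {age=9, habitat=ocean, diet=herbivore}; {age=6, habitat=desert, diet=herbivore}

The simplest hypothesis consistent with all the labels is: habitat is not swamp AND age ≤ 14.
{age=11, habitat=swamp, diet=carnivore} — habitat is swamp, age = 11, hence Rejected. {age=12, habitat=tundra, diet=omnivore} — habitat is tundra, age = 12, hence Accepted. {age=2, habitat=tundra, diet=herbivore} — habitat is tundra, age = 2, hence Accepted. {age=9, habitat=ocean, diet=herbivore} — habitat is ocean, age = 9, hence Accepted. {age=6, habitat=desert, diet=herbivore} — habitat is desert, age = 6, hence Accepted.

Rejected, Accepted, Accepted, Accepted, Accepted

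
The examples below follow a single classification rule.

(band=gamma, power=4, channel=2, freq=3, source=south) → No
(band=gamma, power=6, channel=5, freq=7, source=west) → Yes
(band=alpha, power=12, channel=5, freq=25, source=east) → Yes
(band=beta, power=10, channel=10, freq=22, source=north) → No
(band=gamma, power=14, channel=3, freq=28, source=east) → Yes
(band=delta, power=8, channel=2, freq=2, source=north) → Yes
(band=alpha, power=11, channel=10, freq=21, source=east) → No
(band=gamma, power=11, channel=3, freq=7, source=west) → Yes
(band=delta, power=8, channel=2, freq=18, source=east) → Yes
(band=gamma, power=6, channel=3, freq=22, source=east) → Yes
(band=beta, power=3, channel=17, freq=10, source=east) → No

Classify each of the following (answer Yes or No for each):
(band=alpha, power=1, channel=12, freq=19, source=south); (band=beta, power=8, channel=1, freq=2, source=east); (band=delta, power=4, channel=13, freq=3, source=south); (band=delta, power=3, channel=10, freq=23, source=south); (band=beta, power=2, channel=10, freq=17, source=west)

No, Yes, No, No, No

The common property of the 'Yes' items is: power ≥ 6 AND channel ≤ 5. No 'No' item has it.
(band=alpha, power=1, channel=12, freq=19, source=south): No (power = 1, channel = 12). (band=beta, power=8, channel=1, freq=2, source=east): Yes (power = 8, channel = 1). (band=delta, power=4, channel=13, freq=3, source=south): No (power = 4, channel = 13). (band=delta, power=3, channel=10, freq=23, source=south): No (power = 3, channel = 10). (band=beta, power=2, channel=10, freq=17, source=west): No (power = 2, channel = 10).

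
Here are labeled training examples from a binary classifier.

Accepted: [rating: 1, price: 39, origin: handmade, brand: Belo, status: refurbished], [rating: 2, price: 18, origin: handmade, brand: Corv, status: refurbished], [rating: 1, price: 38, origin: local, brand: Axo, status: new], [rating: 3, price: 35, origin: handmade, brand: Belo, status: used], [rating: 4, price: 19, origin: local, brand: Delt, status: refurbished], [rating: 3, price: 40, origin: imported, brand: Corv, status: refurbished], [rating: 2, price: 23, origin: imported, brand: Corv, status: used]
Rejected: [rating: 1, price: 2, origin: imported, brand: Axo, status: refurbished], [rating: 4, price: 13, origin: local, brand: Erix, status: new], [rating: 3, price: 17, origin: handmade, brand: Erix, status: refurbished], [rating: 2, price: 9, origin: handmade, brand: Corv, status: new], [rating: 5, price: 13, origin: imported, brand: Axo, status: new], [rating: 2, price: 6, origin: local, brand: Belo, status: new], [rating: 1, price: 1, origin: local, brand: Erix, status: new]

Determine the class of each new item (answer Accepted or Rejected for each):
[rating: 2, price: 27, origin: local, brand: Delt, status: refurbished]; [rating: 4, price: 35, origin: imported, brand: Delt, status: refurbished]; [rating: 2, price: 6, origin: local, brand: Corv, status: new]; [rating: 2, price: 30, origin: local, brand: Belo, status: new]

Accepted, Accepted, Rejected, Accepted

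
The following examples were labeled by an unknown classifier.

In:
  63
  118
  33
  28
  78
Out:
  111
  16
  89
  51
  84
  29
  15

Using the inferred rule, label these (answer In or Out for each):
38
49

Every 'In' example satisfies: ≡ 3 (mod 5). None of the 'Out' examples do.
In: 38, since 38 mod 5 = 3.
Out: 49, since 49 mod 5 = 4.

In, Out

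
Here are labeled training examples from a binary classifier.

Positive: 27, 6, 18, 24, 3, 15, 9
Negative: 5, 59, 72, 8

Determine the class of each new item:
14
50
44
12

Rule: multiple of 3 AND at most 27. This holds for each 'Positive' example and fails for each 'Negative' one.
14 — 14 = 3·4 + 2, 14 ≤ 27, hence Negative. 50 — 50 = 3·16 + 2, 50 > 27, hence Negative. 44 — 44 = 3·14 + 2, 44 > 27, hence Negative. 12 — 12 = 3·4, 12 ≤ 27, hence Positive.

Negative, Negative, Negative, Positive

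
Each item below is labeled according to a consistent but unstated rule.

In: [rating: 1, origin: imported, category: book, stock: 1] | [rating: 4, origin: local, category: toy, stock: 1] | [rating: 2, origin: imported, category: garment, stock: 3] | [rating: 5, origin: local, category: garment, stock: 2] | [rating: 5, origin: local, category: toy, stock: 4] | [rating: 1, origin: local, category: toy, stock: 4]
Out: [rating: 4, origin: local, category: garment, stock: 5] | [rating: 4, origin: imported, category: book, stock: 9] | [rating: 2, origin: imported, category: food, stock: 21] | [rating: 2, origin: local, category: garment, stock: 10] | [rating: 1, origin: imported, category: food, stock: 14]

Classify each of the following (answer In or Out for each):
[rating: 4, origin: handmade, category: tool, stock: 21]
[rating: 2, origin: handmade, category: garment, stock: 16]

Out, Out

The common property of the 'In' items is: stock ≤ 4. No 'Out' item has it.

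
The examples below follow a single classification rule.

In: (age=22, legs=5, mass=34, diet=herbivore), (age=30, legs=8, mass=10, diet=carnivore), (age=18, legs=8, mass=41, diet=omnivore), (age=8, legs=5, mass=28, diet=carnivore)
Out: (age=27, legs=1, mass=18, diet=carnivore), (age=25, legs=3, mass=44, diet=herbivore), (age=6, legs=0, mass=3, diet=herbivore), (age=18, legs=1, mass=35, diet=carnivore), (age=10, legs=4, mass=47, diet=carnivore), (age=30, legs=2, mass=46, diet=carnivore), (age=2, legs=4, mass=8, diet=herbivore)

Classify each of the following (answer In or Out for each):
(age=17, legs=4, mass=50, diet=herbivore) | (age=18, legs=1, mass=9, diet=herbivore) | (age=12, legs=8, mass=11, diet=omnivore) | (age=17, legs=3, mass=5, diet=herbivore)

Out, Out, In, Out

Rule: legs ≥ 5. This holds for each 'In' example and fails for each 'Out' one.
Out: (age=17, legs=4, mass=50, diet=herbivore), since legs = 4.
Out: (age=18, legs=1, mass=9, diet=herbivore), since legs = 1.
In: (age=12, legs=8, mass=11, diet=omnivore), since legs = 8.
Out: (age=17, legs=3, mass=5, diet=herbivore), since legs = 3.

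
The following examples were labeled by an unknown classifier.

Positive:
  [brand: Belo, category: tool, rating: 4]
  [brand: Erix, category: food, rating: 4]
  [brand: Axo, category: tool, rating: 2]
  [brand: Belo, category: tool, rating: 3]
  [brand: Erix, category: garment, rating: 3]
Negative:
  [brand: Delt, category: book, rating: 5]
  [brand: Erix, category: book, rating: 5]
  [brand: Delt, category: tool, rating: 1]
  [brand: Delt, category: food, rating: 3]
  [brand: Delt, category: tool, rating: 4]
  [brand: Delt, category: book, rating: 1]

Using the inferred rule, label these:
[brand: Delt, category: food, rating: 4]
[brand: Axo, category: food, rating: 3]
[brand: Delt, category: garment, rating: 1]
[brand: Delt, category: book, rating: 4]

The rule appears to be: brand is not Delt AND rating ≤ 4.

Negative, Positive, Negative, Negative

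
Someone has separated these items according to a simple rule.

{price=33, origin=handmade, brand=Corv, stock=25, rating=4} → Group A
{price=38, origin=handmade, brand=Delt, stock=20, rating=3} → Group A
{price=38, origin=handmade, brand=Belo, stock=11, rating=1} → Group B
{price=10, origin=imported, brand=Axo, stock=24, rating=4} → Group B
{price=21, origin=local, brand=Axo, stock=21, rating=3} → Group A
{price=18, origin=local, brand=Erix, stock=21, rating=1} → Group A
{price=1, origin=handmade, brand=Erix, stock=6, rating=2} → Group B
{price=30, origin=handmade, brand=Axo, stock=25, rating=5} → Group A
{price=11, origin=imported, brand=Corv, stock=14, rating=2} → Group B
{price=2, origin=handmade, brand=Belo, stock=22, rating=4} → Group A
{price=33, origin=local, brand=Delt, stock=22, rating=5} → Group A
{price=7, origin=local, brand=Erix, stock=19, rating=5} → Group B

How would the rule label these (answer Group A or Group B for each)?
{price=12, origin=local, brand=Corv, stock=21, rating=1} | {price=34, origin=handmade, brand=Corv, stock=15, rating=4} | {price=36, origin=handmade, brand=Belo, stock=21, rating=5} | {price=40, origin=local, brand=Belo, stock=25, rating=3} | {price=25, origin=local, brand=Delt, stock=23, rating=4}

Rule: price ≠ 10 AND stock ≥ 20. This holds for each 'Group A' example and fails for each 'Group B' one.

Group A, Group B, Group A, Group A, Group A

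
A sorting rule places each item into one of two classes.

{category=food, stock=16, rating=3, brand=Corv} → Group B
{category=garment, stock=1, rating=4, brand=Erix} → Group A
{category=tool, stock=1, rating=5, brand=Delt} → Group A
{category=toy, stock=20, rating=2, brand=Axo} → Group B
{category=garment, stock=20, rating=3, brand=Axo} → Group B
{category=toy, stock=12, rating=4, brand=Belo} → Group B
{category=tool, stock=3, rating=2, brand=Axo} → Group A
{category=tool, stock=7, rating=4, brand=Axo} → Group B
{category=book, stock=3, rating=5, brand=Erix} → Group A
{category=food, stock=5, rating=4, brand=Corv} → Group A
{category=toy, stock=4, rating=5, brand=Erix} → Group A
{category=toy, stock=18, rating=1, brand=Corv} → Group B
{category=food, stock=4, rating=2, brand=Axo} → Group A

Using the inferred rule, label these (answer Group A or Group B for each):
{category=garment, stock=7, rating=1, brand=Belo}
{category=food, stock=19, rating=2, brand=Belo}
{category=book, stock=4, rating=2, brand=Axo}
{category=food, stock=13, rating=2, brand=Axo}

Group B, Group B, Group A, Group B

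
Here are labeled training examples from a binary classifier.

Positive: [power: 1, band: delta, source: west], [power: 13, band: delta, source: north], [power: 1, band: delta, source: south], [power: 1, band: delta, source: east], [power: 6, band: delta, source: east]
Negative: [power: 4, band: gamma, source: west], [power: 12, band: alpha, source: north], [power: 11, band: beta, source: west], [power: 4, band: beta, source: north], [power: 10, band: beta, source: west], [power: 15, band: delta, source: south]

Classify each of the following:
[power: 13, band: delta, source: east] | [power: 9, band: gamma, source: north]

Positive, Negative

The pattern is that an item is 'Positive' exactly when: band is delta AND power ≤ 13.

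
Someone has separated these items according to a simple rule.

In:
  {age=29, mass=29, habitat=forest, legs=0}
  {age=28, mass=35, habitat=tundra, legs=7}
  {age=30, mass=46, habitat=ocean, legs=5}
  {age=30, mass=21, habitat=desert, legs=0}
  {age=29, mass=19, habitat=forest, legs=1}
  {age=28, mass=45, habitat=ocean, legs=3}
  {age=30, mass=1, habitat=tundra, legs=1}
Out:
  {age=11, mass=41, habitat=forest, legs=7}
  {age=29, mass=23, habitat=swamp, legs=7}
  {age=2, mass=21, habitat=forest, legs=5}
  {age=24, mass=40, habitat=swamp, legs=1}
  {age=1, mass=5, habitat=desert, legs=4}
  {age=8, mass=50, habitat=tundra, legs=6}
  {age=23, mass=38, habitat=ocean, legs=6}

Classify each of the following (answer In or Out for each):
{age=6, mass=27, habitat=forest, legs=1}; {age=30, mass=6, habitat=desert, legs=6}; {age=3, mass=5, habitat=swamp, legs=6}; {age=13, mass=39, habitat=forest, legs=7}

Out, In, Out, Out

Every 'In' example satisfies: age ≥ 28 AND mass ≠ 23. None of the 'Out' examples do.
{age=6, mass=27, habitat=forest, legs=1}: Out (age = 6, mass = 27). {age=30, mass=6, habitat=desert, legs=6}: In (age = 30, mass = 6). {age=3, mass=5, habitat=swamp, legs=6}: Out (age = 3, mass = 5). {age=13, mass=39, habitat=forest, legs=7}: Out (age = 13, mass = 39).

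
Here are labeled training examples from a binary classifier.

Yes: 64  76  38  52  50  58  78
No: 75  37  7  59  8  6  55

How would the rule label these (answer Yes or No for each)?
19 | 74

The common property of the 'Yes' items is: even AND at least 37. No 'No' item has it.

No, Yes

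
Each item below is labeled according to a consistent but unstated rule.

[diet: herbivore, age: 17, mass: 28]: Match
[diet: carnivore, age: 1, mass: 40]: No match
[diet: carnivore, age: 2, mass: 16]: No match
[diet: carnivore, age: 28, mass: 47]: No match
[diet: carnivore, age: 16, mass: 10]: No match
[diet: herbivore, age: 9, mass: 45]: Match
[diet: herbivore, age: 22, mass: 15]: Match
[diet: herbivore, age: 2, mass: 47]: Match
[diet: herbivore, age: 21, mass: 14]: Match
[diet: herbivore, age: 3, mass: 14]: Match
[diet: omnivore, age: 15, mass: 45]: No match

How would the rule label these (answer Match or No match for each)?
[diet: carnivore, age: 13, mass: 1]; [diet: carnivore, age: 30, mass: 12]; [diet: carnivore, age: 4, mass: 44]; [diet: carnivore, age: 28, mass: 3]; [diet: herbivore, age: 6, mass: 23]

Comparing the two groups points to one rule — diet is herbivore.
[diet: carnivore, age: 13, mass: 1] — diet is carnivore, hence No match. [diet: carnivore, age: 30, mass: 12] — diet is carnivore, hence No match. [diet: carnivore, age: 4, mass: 44] — diet is carnivore, hence No match. [diet: carnivore, age: 28, mass: 3] — diet is carnivore, hence No match. [diet: herbivore, age: 6, mass: 23] — diet is herbivore, hence Match.

No match, No match, No match, No match, Match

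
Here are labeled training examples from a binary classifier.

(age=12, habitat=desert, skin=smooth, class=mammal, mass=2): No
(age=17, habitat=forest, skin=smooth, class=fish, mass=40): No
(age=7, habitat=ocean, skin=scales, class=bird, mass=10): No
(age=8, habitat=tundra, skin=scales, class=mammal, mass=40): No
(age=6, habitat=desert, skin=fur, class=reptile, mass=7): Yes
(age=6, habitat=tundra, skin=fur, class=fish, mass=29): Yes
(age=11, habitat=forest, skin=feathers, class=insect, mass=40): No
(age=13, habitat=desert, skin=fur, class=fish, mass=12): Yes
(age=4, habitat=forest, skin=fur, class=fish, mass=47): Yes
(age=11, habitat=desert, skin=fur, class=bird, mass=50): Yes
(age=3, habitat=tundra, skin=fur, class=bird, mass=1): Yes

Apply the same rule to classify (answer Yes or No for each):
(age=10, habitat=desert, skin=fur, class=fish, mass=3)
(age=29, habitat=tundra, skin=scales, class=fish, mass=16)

Yes, No

The classifier is using: skin is fur.
(age=10, habitat=desert, skin=fur, class=fish, mass=3) — skin is fur, hence Yes. (age=29, habitat=tundra, skin=scales, class=fish, mass=16) — skin is scales, hence No.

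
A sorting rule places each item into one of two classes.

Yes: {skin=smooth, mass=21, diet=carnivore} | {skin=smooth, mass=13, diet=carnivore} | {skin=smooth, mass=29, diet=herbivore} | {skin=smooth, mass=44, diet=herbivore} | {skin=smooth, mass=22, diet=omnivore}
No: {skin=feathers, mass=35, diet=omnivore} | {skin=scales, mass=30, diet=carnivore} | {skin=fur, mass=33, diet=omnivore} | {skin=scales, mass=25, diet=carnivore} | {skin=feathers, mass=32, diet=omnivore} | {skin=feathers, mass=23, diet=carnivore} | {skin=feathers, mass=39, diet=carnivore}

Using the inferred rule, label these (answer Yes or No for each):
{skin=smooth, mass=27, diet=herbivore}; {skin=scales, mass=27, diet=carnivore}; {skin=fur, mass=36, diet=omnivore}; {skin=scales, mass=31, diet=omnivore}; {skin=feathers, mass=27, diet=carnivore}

A rule that fits every label: skin is smooth — true of each 'Yes' example, false of each 'No' one.
{skin=smooth, mass=27, diet=herbivore}: skin is smooth — satisfies this, so Yes.
{skin=scales, mass=27, diet=carnivore}: skin is scales — fails the rule, so No.
{skin=fur, mass=36, diet=omnivore}: skin is fur — fails the rule, so No.
{skin=scales, mass=31, diet=omnivore}: skin is scales — fails the rule, so No.
{skin=feathers, mass=27, diet=carnivore}: skin is feathers — fails the rule, so No.

Yes, No, No, No, No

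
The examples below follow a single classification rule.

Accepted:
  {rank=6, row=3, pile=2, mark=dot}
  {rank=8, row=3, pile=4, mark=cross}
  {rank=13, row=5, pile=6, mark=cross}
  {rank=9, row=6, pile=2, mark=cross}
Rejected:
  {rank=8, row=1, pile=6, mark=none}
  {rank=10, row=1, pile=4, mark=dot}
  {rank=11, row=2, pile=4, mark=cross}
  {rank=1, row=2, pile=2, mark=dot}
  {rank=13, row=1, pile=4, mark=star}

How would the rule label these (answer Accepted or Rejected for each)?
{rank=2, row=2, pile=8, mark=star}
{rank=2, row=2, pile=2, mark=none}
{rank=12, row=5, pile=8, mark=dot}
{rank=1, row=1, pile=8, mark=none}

Rejected, Rejected, Accepted, Rejected

The common property of the 'Accepted' items is: row ≥ 3. No 'Rejected' item has it.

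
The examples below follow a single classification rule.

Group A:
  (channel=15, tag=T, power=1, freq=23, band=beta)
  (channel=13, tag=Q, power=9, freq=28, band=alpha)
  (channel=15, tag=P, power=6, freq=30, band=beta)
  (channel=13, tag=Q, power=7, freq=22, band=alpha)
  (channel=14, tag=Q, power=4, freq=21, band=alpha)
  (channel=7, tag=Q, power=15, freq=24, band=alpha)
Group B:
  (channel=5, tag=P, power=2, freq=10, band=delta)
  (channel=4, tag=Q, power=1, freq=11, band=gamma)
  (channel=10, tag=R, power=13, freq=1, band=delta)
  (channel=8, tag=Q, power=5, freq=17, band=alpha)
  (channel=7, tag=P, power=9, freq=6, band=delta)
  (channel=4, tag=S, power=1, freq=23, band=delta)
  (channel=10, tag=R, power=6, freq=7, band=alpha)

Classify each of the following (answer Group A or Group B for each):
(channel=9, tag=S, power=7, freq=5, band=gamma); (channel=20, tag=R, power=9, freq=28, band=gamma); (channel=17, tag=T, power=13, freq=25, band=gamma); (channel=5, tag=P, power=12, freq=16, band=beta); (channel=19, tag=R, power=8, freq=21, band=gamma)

All 'Group A' examples share one property — channel ≥ 5 AND freq ≥ 21 — and every 'Group B' example lacks it.
(channel=9, tag=S, power=7, freq=5, band=gamma) → channel = 9, freq = 5 → Group B. (channel=20, tag=R, power=9, freq=28, band=gamma) → channel = 20, freq = 28 → Group A. (channel=17, tag=T, power=13, freq=25, band=gamma) → channel = 17, freq = 25 → Group A. (channel=5, tag=P, power=12, freq=16, band=beta) → channel = 5, freq = 16 → Group B. (channel=19, tag=R, power=8, freq=21, band=gamma) → channel = 19, freq = 21 → Group A.

Group B, Group A, Group A, Group B, Group A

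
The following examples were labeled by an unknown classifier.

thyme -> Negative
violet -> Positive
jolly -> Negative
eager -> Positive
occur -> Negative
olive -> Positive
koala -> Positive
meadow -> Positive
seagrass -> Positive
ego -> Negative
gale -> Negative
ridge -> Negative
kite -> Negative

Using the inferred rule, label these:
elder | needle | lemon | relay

Negative, Positive, Negative, Negative

One predicate separates the groups cleanly: has ≥ 3 vowels.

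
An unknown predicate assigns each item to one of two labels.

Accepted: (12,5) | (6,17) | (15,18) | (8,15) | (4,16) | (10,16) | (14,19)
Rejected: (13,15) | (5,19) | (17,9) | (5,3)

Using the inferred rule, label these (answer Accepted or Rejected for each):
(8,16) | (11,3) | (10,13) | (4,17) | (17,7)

The distinguishing property — product is even — holds for all the 'Accepted' cases and none of the 'Rejected' cases.
(8,16): Accepted (8·16 = 128). (11,3): Rejected (11·3 = 33). (10,13): Accepted (10·13 = 130). (4,17): Accepted (4·17 = 68). (17,7): Rejected (17·7 = 119).

Accepted, Rejected, Accepted, Accepted, Rejected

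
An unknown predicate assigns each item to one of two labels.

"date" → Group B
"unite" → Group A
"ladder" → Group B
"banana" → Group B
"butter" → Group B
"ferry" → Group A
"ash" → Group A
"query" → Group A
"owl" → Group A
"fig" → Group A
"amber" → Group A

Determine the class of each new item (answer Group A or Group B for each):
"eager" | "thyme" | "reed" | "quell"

Group A, Group A, Group B, Group A

The rule appears to be: odd length.
"eager": length 5 — fits, so Group A.
"thyme": length 5 — fits, so Group A.
"reed": length 4 — lacks this property, so Group B.
"quell": length 5 — fits, so Group A.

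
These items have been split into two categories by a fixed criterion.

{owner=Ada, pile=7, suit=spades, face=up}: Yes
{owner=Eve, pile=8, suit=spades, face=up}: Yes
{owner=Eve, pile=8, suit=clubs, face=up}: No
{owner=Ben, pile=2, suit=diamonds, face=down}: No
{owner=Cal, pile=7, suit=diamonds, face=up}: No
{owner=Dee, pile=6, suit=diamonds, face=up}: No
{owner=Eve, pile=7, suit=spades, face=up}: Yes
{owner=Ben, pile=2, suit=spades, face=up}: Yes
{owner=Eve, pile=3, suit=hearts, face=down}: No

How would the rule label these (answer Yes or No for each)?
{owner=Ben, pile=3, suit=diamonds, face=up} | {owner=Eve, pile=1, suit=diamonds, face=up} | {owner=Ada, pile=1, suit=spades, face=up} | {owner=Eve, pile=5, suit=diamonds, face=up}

No, No, Yes, No

All 'Yes' examples share one property — suit is spades — and every 'No' example lacks it.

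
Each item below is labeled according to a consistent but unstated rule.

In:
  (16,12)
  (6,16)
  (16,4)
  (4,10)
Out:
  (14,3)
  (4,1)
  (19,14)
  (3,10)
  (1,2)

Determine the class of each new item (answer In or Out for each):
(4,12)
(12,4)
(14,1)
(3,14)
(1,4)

The pattern is that an item is 'In' exactly when: sum is even.
(4,12): In (4+12 = 16). (12,4): In (12+4 = 16). (14,1): Out (14+1 = 15). (3,14): Out (3+14 = 17). (1,4): Out (1+4 = 5).

In, In, Out, Out, Out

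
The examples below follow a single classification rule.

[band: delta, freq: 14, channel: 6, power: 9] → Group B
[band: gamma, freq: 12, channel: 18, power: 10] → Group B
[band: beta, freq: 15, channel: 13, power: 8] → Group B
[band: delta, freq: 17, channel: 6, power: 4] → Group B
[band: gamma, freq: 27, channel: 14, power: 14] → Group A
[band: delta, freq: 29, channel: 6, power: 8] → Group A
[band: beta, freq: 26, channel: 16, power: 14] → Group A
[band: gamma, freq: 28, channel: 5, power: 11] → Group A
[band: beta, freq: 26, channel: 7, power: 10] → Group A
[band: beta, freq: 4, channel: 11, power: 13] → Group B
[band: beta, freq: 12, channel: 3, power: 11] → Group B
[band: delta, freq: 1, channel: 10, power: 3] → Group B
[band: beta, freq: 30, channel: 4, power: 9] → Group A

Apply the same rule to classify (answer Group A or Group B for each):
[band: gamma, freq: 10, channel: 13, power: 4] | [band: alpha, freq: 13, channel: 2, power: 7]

Group B, Group B

One predicate separates the groups cleanly: freq ≥ 26.
[band: gamma, freq: 10, channel: 13, power: 4] — freq = 10, hence Group B.
[band: alpha, freq: 13, channel: 2, power: 7] — freq = 13, hence Group B.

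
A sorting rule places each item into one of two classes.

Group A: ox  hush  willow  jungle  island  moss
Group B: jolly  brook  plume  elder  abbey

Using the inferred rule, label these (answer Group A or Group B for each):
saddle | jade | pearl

The distinguishing property — even length — holds for all the 'Group A' cases and none of the 'Group B' cases.
saddle: Group A (length 6).
jade: Group A (length 4).
pearl: Group B (length 5).

Group A, Group A, Group B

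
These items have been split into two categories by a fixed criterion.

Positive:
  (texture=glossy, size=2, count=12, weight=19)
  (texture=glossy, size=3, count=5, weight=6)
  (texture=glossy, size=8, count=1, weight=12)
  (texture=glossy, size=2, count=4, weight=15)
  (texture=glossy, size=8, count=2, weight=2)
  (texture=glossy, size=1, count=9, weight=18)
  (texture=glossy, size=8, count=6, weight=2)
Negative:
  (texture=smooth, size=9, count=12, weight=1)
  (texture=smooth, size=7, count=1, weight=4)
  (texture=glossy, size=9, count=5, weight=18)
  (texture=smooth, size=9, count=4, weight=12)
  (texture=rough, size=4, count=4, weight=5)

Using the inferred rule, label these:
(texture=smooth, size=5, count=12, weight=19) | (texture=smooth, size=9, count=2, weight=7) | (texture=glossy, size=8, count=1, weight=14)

'Positive' ⟺ texture is glossy AND size ≤ 8.
Negative: (texture=smooth, size=5, count=12, weight=19), since texture is smooth, size = 5.
Negative: (texture=smooth, size=9, count=2, weight=7), since texture is smooth, size = 9.
Positive: (texture=glossy, size=8, count=1, weight=14), since texture is glossy, size = 8.

Negative, Negative, Positive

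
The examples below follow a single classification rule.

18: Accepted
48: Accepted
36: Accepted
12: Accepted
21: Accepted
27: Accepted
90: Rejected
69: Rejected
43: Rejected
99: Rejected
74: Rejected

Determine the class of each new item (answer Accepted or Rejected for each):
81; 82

Rejected, Rejected

The distinguishing property — multiple of 3 AND at most 48 — holds for all the 'Accepted' cases and none of the 'Rejected' cases.
81: 81 = 3·27, 81 > 48, lacks this property → Rejected.
82: 82 = 3·27 + 1, 82 > 48, lacks this property → Rejected.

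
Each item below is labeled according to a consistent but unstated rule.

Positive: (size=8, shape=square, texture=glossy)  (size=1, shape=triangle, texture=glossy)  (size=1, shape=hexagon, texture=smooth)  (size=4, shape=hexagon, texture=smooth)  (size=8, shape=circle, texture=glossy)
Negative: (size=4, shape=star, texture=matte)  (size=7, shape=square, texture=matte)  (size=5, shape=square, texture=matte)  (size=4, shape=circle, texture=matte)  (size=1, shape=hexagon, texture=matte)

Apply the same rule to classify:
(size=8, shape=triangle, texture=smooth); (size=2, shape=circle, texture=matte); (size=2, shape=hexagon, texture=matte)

Positive, Negative, Negative

The distinguishing property — texture is not matte — holds for all the 'Positive' cases and none of the 'Negative' cases.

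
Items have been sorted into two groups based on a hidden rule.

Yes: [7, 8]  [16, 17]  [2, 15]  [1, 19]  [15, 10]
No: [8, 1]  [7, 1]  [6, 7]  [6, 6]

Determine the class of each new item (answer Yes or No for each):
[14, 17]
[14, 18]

Yes, Yes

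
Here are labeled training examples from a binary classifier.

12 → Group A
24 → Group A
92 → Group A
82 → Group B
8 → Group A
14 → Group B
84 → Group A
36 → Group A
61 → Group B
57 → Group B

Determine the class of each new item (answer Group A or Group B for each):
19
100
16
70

Group B, Group A, Group A, Group B

Looking at the examples, the only property every 'Group A' case has and every 'Group B' case lacks is: multiple of 4.
19 → 19 = 4·4 + 3 → Group B.
100 → 100 = 4·25 → Group A.
16 → 16 = 4·4 → Group A.
70 → 70 = 4·17 + 2 → Group B.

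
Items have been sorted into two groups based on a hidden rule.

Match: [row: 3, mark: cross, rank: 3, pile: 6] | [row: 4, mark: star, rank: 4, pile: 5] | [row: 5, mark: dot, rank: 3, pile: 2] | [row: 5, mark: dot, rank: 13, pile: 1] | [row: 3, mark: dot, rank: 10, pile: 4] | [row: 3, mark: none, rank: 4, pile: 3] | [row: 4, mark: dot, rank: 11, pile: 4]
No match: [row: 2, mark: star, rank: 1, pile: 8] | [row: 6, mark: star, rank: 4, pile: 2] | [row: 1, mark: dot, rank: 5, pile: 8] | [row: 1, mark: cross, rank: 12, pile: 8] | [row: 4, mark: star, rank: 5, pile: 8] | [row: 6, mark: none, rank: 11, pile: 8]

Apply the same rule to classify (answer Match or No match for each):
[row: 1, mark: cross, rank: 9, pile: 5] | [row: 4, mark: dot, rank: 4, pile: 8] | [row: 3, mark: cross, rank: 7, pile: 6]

Match, No match, Match

'Match' ⟺ row ≤ 5 AND pile ≤ 6.
[row: 1, mark: cross, rank: 9, pile: 5] → row = 1, pile = 5 → Match. [row: 4, mark: dot, rank: 4, pile: 8] → row = 4, pile = 8 → No match. [row: 3, mark: cross, rank: 7, pile: 6] → row = 3, pile = 6 → Match.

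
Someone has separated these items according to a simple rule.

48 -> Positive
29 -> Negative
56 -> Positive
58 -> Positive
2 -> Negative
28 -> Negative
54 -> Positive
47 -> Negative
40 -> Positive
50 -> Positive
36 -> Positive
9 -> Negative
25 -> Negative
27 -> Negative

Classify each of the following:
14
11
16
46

Negative, Negative, Negative, Positive

One predicate separates the groups cleanly: even AND at least 29.
Negative: 14, since 14 is even, 14 < 29. Negative: 11, since 11 is odd, 11 < 29. Negative: 16, since 16 is even, 16 < 29. Positive: 46, since 46 is even, 46 ≥ 29.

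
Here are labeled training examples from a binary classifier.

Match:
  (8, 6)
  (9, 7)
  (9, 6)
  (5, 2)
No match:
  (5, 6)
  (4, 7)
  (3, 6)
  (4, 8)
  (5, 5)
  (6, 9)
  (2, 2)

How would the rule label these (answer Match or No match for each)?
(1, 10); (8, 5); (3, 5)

No match, Match, No match

The simplest hypothesis consistent with all the labels is: first > second.
(1, 10): 1 < 10 — does not satisfy this, so No match. (8, 5): 8 > 5 — qualifies, so Match. (3, 5): 3 < 5 — does not satisfy this, so No match.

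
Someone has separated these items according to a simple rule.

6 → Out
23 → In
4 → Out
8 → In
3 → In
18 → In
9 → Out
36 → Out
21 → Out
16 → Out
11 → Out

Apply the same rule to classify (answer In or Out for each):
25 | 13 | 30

Out, In, Out

The simplest hypothesis consistent with all the labels is: ≡ 3 (mod 5).
25: 25 mod 5 = 0, fails the rule → Out. 13: 13 mod 5 = 3, fits → In. 30: 30 mod 5 = 0, fails the rule → Out.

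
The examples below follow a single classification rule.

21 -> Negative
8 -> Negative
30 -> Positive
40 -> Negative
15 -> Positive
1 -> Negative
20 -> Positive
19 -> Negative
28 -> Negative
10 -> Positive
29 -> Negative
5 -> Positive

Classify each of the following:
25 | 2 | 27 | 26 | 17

A rule that fits every label: multiple of 5 AND at most 30 — true of each 'Positive' example, false of each 'Negative' one.
25: 25 = 5·5, 25 ≤ 30 — satisfies this, so Positive.
2: 2 = 5·0 + 2, 2 ≤ 30 — fails the rule, so Negative.
27: 27 = 5·5 + 2, 27 ≤ 30 — fails the rule, so Negative.
26: 26 = 5·5 + 1, 26 ≤ 30 — fails the rule, so Negative.
17: 17 = 5·3 + 2, 17 ≤ 30 — fails the rule, so Negative.

Positive, Negative, Negative, Negative, Negative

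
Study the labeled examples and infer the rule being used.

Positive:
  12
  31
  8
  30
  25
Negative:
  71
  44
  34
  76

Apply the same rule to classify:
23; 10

Rule: at most 31. This holds for each 'Positive' example and fails for each 'Negative' one.
23: Positive (23 ≤ 31).
10: Positive (10 ≤ 31).

Positive, Positive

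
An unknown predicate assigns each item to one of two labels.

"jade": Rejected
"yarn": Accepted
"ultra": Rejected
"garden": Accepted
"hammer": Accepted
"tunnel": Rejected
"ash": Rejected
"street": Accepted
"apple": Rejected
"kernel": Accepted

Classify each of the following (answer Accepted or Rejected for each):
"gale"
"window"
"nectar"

The common property of the 'Accepted' items is: even length AND contains 'r'. No 'Rejected' item has it.
"gale": Rejected (length 4, no 'r'). "window": Rejected (length 6, no 'r'). "nectar": Accepted (length 6, has 'r').

Rejected, Rejected, Accepted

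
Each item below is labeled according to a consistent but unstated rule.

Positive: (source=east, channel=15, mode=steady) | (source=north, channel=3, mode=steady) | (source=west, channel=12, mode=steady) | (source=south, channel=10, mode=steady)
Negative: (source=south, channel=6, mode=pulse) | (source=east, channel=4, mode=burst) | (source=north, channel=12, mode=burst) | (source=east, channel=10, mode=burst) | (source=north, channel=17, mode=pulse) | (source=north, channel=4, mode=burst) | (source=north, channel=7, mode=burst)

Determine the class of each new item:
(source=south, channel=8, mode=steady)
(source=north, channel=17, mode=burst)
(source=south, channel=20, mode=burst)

The distinguishing property — mode is steady — holds for all the 'Positive' cases and none of the 'Negative' cases.
Positive: (source=south, channel=8, mode=steady), since mode is steady.
Negative: (source=north, channel=17, mode=burst), since mode is burst.
Negative: (source=south, channel=20, mode=burst), since mode is burst.

Positive, Negative, Negative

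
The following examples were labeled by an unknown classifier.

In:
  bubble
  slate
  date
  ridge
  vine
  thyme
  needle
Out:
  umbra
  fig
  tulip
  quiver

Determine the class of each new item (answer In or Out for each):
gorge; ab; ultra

In, Out, Out

A rule that fits every label: ends with 'e' — true of each 'In' example, false of each 'Out' one.
gorge: ends with 'e', has this property → In.
ab: ends with 'b', fails this test → Out.
ultra: ends with 'a', fails this test → Out.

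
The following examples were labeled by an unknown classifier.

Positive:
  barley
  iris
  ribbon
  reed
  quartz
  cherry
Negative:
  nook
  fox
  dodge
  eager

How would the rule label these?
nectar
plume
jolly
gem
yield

One predicate separates the groups cleanly: even length AND contains 'r'.
nectar → length 6, has 'r' → Positive. plume → length 5, no 'r' → Negative. jolly → length 5, no 'r' → Negative. gem → length 3, no 'r' → Negative. yield → length 5, no 'r' → Negative.

Positive, Negative, Negative, Negative, Negative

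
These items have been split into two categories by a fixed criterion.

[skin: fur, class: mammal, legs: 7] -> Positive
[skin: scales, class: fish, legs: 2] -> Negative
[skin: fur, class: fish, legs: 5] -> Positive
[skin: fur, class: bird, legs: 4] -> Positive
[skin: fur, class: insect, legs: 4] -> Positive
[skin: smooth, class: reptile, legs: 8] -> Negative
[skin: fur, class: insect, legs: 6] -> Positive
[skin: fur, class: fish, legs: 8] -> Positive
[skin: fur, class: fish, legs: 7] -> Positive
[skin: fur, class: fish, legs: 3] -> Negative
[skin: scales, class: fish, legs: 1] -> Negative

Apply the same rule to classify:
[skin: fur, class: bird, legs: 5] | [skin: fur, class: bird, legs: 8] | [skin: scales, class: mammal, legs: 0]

Rule: skin is fur AND legs ≥ 4. This holds for each 'Positive' example and fails for each 'Negative' one.
[skin: fur, class: bird, legs: 5]: Positive (skin is fur, legs = 5). [skin: fur, class: bird, legs: 8]: Positive (skin is fur, legs = 8). [skin: scales, class: mammal, legs: 0]: Negative (skin is scales, legs = 0).

Positive, Positive, Negative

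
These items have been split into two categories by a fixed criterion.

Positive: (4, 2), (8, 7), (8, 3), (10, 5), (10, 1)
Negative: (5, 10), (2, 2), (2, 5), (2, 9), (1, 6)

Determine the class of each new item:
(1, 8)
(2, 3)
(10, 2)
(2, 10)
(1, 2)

Negative, Negative, Positive, Negative, Negative

The rule appears to be: first > second.
(1, 8): 1 < 8 — fails this test, so Negative. (2, 3): 2 < 3 — fails this test, so Negative. (10, 2): 10 > 2 — qualifies, so Positive. (2, 10): 2 < 10 — fails this test, so Negative. (1, 2): 1 < 2 — fails this test, so Negative.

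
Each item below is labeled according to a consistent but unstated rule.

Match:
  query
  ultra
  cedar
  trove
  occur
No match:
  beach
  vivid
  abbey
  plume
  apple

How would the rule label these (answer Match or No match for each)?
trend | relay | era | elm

Match, Match, Match, No match

The distinguishing property — contains 'r' — holds for all the 'Match' cases and none of the 'No match' cases.
Match: trend, since has 'r'.
Match: relay, since has 'r'.
Match: era, since has 'r'.
No match: elm, since no 'r'.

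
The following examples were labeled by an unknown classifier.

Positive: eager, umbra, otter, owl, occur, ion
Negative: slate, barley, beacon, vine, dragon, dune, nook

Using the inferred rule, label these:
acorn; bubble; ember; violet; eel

Positive, Negative, Positive, Negative, Positive

Checking candidate rules against both groups, what survives is: starts with a vowel.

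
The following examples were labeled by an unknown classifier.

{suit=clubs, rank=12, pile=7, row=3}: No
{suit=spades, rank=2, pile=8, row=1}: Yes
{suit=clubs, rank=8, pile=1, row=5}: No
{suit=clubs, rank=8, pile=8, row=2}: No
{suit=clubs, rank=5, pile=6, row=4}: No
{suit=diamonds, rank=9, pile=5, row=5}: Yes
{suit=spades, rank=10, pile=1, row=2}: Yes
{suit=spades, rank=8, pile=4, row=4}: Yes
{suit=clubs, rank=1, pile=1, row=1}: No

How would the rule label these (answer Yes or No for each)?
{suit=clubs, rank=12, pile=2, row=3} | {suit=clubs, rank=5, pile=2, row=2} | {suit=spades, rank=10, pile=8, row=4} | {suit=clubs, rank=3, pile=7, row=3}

The pattern is that an item is 'Yes' exactly when: suit is not clubs.

No, No, Yes, No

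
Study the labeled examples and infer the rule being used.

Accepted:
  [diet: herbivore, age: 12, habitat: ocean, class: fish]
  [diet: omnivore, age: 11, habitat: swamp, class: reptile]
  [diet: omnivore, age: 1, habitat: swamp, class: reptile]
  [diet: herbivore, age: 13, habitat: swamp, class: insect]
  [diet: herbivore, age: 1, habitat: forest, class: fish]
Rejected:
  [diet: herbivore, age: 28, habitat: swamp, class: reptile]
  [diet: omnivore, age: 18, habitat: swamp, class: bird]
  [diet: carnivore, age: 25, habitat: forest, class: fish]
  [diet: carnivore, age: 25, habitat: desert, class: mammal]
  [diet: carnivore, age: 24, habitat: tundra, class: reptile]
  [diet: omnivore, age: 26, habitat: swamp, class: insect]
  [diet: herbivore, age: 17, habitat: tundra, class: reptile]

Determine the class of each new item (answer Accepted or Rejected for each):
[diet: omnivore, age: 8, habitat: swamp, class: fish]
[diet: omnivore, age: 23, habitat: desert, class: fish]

Accepted, Rejected

The simplest hypothesis consistent with all the labels is: age ≤ 13.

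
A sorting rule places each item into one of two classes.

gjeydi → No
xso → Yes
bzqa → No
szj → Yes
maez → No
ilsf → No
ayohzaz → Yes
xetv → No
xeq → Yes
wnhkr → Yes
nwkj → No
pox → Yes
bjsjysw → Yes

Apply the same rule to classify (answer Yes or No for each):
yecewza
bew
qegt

All 'Yes' examples share one property — odd length — and every 'No' example lacks it.
yecewza — length 7, hence Yes. bew — length 3, hence Yes. qegt — length 4, hence No.

Yes, Yes, No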